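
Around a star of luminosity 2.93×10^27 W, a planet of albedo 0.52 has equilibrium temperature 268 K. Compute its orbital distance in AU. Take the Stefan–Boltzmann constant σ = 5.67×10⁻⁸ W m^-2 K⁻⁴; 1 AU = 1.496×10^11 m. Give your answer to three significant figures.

Energy balance gives S = 4σT⁴/(1−α) = 2437 W m^-2.
Then d = [L/(4πS)]^(1/2) = 3.093×10^11 m, i.e. 2.067 AU.

2.07 AU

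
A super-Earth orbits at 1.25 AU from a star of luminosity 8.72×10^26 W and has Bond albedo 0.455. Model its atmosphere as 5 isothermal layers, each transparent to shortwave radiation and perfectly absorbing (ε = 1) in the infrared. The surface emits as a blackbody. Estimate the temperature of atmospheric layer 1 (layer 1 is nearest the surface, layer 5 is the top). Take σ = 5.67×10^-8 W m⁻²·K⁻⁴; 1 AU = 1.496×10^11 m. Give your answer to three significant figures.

Orbital distance: d = 1.25 AU = 1.870×10^11 m.
Spreading L over a sphere of radius d: S = 8.72×10^26/(4π·1.87×10^11²) = 1984 W m⁻².
The effective emission temperature is T_e = [S(1−α)/(4σ)]^¼ = 262.8 K.
Each opaque layer satisfies 2T_j⁴ = T_{j−1}⁴ + T_{j+1}⁴, giving T_k⁴ = (N+1−k)T_e⁴.
With k = 1: T_1 = (5+1−1)^¼·262.8 K = 392.9 K.

393 K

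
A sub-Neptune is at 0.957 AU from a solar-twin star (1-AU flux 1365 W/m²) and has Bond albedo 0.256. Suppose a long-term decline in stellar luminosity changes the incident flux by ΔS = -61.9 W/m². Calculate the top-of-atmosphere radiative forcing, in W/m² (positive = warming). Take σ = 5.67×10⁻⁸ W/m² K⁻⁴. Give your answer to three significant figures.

Irradiance scales as 1/d², so S = 1365 W/m² × (1/0.957)² = 1490 W/m².
ΔF = Δ[S(1−α)]/4 = (1−0.256)·-61.9/4 = -11.51 W/m².

-11.5 W/m²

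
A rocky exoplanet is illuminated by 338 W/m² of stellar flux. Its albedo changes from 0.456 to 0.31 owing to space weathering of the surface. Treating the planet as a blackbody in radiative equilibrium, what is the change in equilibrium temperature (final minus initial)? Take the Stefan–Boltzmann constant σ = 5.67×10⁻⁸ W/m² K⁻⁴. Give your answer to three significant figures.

10.3 K

With α = 0.456, T₁ = 168.7 K.
With α = 0.31, T₂ = 179.1 K.
ΔT = T₂ − T₁ = 10.33 K.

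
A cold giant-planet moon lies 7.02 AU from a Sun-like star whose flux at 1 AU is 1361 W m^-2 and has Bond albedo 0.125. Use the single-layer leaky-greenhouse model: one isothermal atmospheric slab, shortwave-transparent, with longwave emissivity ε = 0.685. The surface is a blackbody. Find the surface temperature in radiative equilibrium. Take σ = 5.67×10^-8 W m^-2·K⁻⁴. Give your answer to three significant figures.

By the inverse-square law, S = 1361/7.02² = 27.62 W m^-2.
At the top of the atmosphere, σT_e⁴ = S(1−α)/4 = 6.041 W m^-2, giving T_e = 101.6 K.
For a single slab of emissivity ε, T_s⁴ = 2T_e⁴/(2−ε); thus T_s = 101.6·(1.521)^(1/4) = 112.8 K.

113 K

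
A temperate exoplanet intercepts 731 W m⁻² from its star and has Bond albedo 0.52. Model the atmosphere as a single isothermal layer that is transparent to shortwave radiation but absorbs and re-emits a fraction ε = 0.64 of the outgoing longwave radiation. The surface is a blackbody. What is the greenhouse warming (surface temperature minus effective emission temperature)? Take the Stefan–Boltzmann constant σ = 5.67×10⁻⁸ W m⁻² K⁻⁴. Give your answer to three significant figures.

20.1 K

At the top of the atmosphere, σT_e⁴ = S(1−α)/4 = 87.72 W m⁻², giving T_e = 198.3 K.
Surface balance with a leaky layer gives σT_s⁴ = σT_e⁴·2/(2−ε), so T_s = T_e·[2/(2−0.64)]^(1/4) = 218.4 K.
The atmosphere warms the surface by 20.07 K.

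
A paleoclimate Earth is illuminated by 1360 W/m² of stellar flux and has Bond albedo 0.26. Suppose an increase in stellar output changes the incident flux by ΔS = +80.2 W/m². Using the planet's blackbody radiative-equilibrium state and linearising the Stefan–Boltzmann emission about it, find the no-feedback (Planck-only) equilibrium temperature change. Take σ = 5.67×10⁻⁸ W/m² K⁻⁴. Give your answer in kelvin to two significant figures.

3.8 K

Reference equilibrium: T_e = [S(1−α)/(4σ)]^(1/4) = 258.1 K.
ΔF = Δ[S(1−α)]/4 = (1−0.26)·+80.2/4 = 14.84 W/m².
Planck response: λ_P = 4σT_e³ = 4·5.67×10⁻⁸·(258.1)³ = 3.899 W/m²/K.
So ΔT₀ = 14.84/3.899 = 3.81 K.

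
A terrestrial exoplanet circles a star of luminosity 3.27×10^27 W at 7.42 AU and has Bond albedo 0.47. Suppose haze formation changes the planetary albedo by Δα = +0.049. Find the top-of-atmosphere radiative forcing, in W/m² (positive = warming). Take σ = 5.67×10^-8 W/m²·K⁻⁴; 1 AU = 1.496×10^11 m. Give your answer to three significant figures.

d = 7.42 × 1.496×10^11 m = 1.110×10^12 m.
Flux at the orbit: S = L/(4πd²) = 3.27×10^27/(4π·(1.11×10^12)²) = 211.2 W/m².
ΔF = −(S/4)Δα = −(211.2/4)×(+0.049) = -2.587 W/m².

-2.59 W/m²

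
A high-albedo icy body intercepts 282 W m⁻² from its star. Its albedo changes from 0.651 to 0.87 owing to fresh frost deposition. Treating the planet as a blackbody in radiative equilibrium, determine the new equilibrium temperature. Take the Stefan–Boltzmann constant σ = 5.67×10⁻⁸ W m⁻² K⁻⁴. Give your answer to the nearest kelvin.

113 K

T₂ = [S(1−α₂)/(4σ)]^(1/4) = [282.0·0.13/(4σ)]^(1/4) = 112.8 K.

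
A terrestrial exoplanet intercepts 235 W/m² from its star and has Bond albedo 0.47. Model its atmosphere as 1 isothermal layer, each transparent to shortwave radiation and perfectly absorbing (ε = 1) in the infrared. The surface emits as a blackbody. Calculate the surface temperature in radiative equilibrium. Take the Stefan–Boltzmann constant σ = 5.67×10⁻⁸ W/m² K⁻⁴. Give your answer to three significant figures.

182 kelvin

The effective emission temperature is T_e = [S(1−α)/(4σ)]^¼ = 153.1 K.
Layer-by-layer balance gives σT_s⁴ = (N+1)σT_e⁴, so T_s = 2^¼·153.1 = 182.0 K.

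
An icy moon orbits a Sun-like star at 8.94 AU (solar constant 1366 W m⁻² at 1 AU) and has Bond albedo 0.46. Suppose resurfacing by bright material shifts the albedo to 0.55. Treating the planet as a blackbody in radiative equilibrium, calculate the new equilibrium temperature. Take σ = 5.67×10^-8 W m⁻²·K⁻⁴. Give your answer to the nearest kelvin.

By the inverse-square law, S = 1366/8.94² = 17.09 W m⁻².
T₂ = [S(1−α₂)/(4σ)]^(1/4) = [17.09·0.45/(4σ)]^(1/4) = 76.31 K.

76 K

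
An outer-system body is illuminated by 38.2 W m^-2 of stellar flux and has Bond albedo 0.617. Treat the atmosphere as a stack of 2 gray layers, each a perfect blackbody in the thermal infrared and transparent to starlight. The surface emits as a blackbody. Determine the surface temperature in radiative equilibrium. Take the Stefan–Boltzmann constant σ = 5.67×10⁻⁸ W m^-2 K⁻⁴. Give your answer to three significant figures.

118 K

The effective emission temperature is T_e = [S(1−α)/(4σ)]^¼ = 89.62 K.
With N = 2 opaque layers, T_s = (N+1)^(1/4)·T_e = 3^(1/4)·89.62 = 117.9 K.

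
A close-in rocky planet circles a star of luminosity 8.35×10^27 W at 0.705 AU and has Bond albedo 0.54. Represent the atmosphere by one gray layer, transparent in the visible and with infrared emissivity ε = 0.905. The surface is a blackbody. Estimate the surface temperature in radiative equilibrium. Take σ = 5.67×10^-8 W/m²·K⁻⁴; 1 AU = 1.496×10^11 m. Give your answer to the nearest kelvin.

Orbital distance: d = 0.705 AU = 1.055×10^11 m.
Flux at the orbit: S = L/(4πd²) = 8.35×10^27/(4π·(1.05×10^11)²) = 59740 W/m².
At the top of the atmosphere, σT_e⁴ = S(1−α)/4 = 6870 W/m², giving T_e = 590.0 K.
Surface balance with a leaky layer gives σT_s⁴ = σT_e⁴·2/(2−ε), so T_s = T_e·[2/(2−0.905)]^(1/4) = 685.9 K.

686 kelvin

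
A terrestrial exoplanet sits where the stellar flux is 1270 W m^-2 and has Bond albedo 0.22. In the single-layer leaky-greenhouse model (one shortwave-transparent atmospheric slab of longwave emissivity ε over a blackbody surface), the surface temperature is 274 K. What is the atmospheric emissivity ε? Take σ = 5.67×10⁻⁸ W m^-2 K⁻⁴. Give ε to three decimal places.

First, T_e = [1270·(1−0.22)/(4σ)]^(1/4) = 257.1 K.
T_s⁴ = T_e⁴·2/(2−ε) → ε = 2 − 2(T_e/T_s)⁴ = 2 − 2·(257.1/274)⁴ = 0.4502.

0.450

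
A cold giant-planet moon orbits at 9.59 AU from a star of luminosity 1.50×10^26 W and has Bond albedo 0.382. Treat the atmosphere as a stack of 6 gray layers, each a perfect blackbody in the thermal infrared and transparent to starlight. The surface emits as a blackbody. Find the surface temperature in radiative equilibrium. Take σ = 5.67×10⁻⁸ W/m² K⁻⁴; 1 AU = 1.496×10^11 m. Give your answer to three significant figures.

Orbital distance: d = 9.59 AU = 1.435×10^12 m.
Flux at the orbit: S = L/(4πd²) = 1.50×10^26/(4π·(1.43×10^12)²) = 5.799 W/m².
OLR = S(1−α)/4 = 0.8960 W/m²; the top layer radiates at T_e = 63.05 K.
Layer-by-layer balance gives σT_s⁴ = (N+1)σT_e⁴, so T_s = 7^¼·63.05 = 102.6 K.

103 K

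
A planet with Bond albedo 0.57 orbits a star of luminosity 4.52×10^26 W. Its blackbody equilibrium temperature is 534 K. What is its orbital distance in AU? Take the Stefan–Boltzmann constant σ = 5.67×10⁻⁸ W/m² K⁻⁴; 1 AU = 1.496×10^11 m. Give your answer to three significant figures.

0.194 AU

Required flux: S = 4σT⁴/(1−α) = 42890 W/m².
S = L/(4πd²) → d = √(L/4πS) = √(4.52×10^26/(4π·42890)) = 2.896×10^10 m = 0.1936 AU.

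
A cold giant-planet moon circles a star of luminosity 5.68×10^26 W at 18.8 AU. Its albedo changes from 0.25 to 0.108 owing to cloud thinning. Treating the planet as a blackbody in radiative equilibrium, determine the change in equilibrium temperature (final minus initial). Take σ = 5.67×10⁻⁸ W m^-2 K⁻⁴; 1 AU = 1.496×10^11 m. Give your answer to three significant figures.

d = 18.8 × 1.496×10^11 m = 2.812×10^12 m.
S = L/(4πd²) = 5.714 W m^-2.
Before: T₁ = [5.714·0.75/(4σ)]^(1/4) = 65.93 K.
After:  T₂ = [5.714·0.892/(4σ)]^(1/4) = 68.85 K.
ΔT = T₂ − T₁ = 2.921 K.

2.92 K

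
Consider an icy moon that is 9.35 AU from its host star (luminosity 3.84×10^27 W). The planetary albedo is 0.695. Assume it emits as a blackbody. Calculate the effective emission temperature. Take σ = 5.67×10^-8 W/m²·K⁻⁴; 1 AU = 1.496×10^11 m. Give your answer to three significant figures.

120 kelvin

Orbital distance: d = 9.35 AU = 1.399×10^12 m.
S = L/(4πd²) = 156.2 W/m².
Absorbed flux (global mean): S(1−α)/4 = 156.2·0.305/4 = 11.91 W/m².
Set σT⁴ = 11.91 → T = (11.91/σ)^(1/4) = 120.4 K.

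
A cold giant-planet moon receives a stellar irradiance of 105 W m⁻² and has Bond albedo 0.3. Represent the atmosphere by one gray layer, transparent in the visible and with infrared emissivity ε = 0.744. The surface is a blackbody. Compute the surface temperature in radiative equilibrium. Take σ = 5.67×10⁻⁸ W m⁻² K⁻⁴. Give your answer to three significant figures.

151 kelvin

The planet radiates to space at T_e = [S(1−α)/(4σ)]^(1/4) = 134.2 K.
Surface balance with a leaky layer gives σT_s⁴ = σT_e⁴·2/(2−ε), so T_s = T_e·[2/(2−0.744)]^(1/4) = 150.7 K.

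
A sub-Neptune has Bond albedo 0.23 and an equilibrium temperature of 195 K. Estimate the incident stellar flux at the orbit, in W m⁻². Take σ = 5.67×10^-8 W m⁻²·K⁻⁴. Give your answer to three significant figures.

Invert the energy balance for S: S = 4σT⁴/(1−α).
σT⁴ = 5.67×10⁻⁸·(195)⁴ = 81.98 W m⁻².
S = 4·81.98/0.77 = 425.9 W m⁻².

426 W m⁻²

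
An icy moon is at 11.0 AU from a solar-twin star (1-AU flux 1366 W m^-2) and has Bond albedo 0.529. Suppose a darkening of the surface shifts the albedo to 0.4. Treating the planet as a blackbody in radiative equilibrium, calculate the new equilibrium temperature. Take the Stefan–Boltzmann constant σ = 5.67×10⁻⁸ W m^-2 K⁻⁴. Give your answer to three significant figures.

Flux at the orbit: S = 1366/(11.0)² = 11.29 W m^-2.
New equilibrium: T₂ = [(1−0.4)·11.29/(4σ)]^(1/4) = 73.93 K.

73.9 kelvin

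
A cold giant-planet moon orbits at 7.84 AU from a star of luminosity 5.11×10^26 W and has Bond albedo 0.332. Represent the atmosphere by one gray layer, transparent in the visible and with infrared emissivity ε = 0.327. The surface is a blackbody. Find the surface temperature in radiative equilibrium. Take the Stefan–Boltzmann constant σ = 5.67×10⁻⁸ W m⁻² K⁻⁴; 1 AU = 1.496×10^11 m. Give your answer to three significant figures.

101 K

d = 7.84 × 1.496×10^11 m = 1.173×10^12 m.
Spreading L over a sphere of radius d: S = 5.11×10^26/(4π·1.17×10^12²) = 29.56 W m⁻².
At the top of the atmosphere, σT_e⁴ = S(1−α)/4 = 4.937 W m⁻², giving T_e = 96.60 K.
The surface balance (absorbed SW + ε·downward IR = σT_s⁴) with T_a⁴ = T_s⁴/2 reduces to T_s = T_e·[2/(2−ε)]^¼ = 101.0 K.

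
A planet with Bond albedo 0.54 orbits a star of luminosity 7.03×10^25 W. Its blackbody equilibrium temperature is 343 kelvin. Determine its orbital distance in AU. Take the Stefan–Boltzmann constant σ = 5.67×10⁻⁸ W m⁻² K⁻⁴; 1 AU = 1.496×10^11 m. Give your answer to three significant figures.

Required flux: S = 4σT⁴/(1−α) = 6824 W m⁻².
Then d = [L/(4πS)]^(1/2) = 2.863×10^10 m, i.e. 0.1914 AU.

0.191 AU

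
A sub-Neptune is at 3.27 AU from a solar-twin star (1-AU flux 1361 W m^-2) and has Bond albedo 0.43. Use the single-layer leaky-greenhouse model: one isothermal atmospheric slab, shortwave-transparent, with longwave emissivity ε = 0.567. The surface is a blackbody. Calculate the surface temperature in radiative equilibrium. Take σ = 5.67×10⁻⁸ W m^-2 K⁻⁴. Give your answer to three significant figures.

Flux at the orbit: S = 1361/(3.27)² = 127.3 W m^-2.
At the top of the atmosphere, σT_e⁴ = S(1−α)/4 = 18.14 W m^-2, giving T_e = 133.7 K.
For a single slab of emissivity ε, T_s⁴ = 2T_e⁴/(2−ε); thus T_s = 133.7·(1.396)^(1/4) = 145.4 K.

145 kelvin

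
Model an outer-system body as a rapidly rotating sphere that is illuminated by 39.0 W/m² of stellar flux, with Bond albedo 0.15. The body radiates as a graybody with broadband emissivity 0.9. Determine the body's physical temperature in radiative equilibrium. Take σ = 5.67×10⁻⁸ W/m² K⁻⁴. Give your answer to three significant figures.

113 K

Absorbed flux (global mean): S(1−α)/4 = 39.00·0.85/4 = 8.287 W/m².
Equating to εσT⁴ with ε = 0.9: T = (8.287/0.9σ)^(1/4) = 112.9 K.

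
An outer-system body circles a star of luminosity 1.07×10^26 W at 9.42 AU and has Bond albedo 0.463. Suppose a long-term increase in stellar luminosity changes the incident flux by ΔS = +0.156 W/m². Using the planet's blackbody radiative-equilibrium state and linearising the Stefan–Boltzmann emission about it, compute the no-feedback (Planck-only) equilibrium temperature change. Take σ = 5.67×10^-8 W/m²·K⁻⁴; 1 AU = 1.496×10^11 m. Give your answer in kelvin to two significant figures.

d = 9.42 × 1.496×10^11 m = 1.409×10^12 m.
S = L/(4πd²) = 4.288 W/m².
Reference equilibrium: T_e = [S(1−α)/(4σ)]^(1/4) = 56.45 K.
TOA radiative forcing: ΔF = (1−α)ΔS/4 = 0.537·(+0.156)/4 = 0.02094 W/m².
The Planck feedback parameter is 4σT_e³ = 0.04079 W/m²/K.
So ΔT₀ = 0.02094/0.04079 = 0.513 K.

0.51 K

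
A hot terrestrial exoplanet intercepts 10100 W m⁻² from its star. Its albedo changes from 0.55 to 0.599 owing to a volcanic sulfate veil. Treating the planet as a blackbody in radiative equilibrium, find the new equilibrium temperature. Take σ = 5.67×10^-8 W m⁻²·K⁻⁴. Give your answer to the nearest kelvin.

With the new albedo, S(1−α₂)/4 = 1013 W m⁻², so T₂ = 365.6 K.

366 kelvin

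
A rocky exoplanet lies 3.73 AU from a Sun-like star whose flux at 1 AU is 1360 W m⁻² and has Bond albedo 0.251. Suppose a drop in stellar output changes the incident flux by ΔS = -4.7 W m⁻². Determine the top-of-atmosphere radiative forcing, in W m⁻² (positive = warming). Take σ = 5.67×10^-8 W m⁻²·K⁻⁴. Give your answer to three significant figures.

-0.880 W m⁻²

Irradiance scales as 1/d², so S = 1360 W m⁻² × (1/3.73)² = 97.75 W m⁻².
Only a fraction (1−α) is absorbed and it's spread over 4πR², so ΔF = (1−α)ΔS/4 = -0.8801 W m⁻².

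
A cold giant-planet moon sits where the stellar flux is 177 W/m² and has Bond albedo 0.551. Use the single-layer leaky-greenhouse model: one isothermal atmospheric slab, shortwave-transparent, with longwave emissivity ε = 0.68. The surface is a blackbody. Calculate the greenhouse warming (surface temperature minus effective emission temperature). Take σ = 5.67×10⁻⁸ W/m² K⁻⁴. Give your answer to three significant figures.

At the top of the atmosphere, σT_e⁴ = S(1−α)/4 = 19.87 W/m², giving T_e = 136.8 K.
Surface balance with a leaky layer gives σT_s⁴ = σT_e⁴·2/(2−ε), so T_s = T_e·[2/(2−0.68)]^(1/4) = 151.8 K.
The atmosphere warms the surface by 14.98 K.

15.0 K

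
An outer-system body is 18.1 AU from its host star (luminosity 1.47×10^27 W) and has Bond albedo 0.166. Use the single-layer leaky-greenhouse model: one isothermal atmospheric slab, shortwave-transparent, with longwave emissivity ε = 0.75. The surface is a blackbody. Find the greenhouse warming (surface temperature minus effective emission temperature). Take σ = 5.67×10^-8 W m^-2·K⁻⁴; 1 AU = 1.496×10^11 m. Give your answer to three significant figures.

d = 18.1 × 1.496×10^11 m = 2.708×10^12 m.
S = L/(4πd²) = 15.95 W m^-2.
Effective emission temperature (TOA balance): σT_e⁴ = S(1−α)/4 = 3.327 W m^-2 → T_e = 87.52 K.
The surface balance (absorbed SW + ε·downward IR = σT_s⁴) with T_a⁴ = T_s⁴/2 reduces to T_s = T_e·[2/(2−ε)]^¼ = 98.43 K.
The atmosphere warms the surface by 10.91 K.

10.9 kelvin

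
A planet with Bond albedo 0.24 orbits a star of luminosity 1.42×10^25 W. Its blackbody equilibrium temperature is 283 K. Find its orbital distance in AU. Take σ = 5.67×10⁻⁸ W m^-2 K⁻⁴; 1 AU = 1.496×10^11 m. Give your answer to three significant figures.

0.162 AU

The flux needed for this T is 4σT⁴/(1−0.24) = 1914 W m^-2.
From L = 4πd²S, d = √(1.42×10^25/(4π·1914)) = 2.430×10^10 m = 0.1624 AU.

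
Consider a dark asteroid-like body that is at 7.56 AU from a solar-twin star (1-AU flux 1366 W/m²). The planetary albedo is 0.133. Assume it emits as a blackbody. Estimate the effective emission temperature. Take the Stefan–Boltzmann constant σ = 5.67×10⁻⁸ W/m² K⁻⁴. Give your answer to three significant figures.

Flux at the orbit: S = 1366/(7.56)² = 23.90 W/m².
Absorbed flux (global mean): S(1−α)/4 = 23.90·0.867/4 = 5.180 W/m².
Balancing against σT⁴: T = (5.180/5.67×10⁻⁸)^(1/4) = 97.77 K.

97.8 kelvin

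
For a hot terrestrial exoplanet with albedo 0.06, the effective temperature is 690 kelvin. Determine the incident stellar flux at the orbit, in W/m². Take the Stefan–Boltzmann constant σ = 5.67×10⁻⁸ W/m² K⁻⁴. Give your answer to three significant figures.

From S(1−α)/4 = σT⁴: S = 4σT⁴/(1−α).
The emitted flux is σT⁴ = 12850 W/m².
S = 4·12850/0.94 = 54690 W/m².

54700 W/m²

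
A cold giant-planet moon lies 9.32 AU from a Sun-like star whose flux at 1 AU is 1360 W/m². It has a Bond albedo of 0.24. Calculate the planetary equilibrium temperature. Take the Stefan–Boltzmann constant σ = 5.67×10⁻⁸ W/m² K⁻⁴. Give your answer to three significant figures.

By the inverse-square law, S = 1360/9.32² = 15.66 W/m².
Absorbed flux (global mean): S(1−α)/4 = 15.66·0.76/4 = 2.975 W/m².
In equilibrium σT⁴ equals this, so T = 85.11 K.

85.1 kelvin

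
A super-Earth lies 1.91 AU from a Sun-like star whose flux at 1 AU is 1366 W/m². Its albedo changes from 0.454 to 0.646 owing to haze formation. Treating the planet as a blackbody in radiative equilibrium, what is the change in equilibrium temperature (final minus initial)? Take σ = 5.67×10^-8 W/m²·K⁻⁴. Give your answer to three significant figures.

Irradiance scales as 1/d², so S = 1366 W/m² × (1/1.91)² = 374.4 W/m².
Before: T₁ = [374.4·0.546/(4σ)]^(1/4) = 173.3 K.
After:  T₂ = [374.4·0.354/(4σ)]^(1/4) = 155.5 K.
ΔT = T₂ − T₁ = -17.79 K.

-17.8 K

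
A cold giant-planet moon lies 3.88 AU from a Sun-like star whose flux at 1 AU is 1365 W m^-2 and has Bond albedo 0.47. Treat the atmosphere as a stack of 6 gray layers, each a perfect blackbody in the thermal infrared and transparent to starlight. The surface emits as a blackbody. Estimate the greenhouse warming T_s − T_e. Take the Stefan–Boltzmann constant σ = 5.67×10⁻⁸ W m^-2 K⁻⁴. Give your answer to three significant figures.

Irradiance scales as 1/d², so S = 1365 W m^-2 × (1/3.88)² = 90.67 W m^-2.
The effective emission temperature is T_e = [S(1−α)/(4σ)]^¼ = 120.6 K.
Surface: T_s = (7)^¼·T_e = 196.2 K.
Warming: T_s − T_e = 75.60 K.

75.6 K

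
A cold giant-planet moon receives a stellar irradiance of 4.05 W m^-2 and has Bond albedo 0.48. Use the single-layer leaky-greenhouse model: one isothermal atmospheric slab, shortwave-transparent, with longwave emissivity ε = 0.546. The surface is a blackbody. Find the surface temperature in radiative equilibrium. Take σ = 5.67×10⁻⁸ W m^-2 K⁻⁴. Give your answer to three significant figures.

59.8 K

Effective emission temperature (TOA balance): σT_e⁴ = S(1−α)/4 = 0.5265 W m^-2 → T_e = 55.20 K.
Surface balance with a leaky layer gives σT_s⁴ = σT_e⁴·2/(2−ε), so T_s = T_e·[2/(2−0.546)]^(1/4) = 59.78 K.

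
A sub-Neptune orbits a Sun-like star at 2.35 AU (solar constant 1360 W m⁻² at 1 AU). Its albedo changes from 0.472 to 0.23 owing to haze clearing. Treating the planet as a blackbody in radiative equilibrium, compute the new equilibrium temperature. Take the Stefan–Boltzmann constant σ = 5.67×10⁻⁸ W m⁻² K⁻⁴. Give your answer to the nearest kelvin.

Irradiance scales as 1/d², so S = 1360 W m⁻² × (1/2.35)² = 246.3 W m⁻².
T₂ = [S(1−α₂)/(4σ)]^(1/4) = [246.3·0.77/(4σ)]^(1/4) = 170.0 K.

170 K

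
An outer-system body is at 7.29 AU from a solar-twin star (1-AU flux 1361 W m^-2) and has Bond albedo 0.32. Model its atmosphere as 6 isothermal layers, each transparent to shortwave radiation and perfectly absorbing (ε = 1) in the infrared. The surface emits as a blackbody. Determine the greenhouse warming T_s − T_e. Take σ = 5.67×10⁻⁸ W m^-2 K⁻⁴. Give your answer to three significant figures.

58.7 kelvin

Irradiance scales as 1/d², so S = 1361 W m^-2 × (1/7.29)² = 25.61 W m^-2.
The effective emission temperature is T_e = [S(1−α)/(4σ)]^¼ = 93.61 K.
T_s = (N+1)^(1/4)·T_e = 152.3 K.
So the greenhouse effect raises the surface by 152.3 − 93.61 = 58.65 K.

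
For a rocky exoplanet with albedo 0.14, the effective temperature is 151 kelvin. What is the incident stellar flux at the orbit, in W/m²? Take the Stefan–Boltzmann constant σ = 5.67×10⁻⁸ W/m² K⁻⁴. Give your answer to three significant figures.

137 W/m²

Invert the energy balance for S: S = 4σT⁴/(1−α).
σT⁴ = 5.67×10⁻⁸·(151)⁴ = 29.48 W/m².
S = 4·29.48/0.86 = 137.1 W/m².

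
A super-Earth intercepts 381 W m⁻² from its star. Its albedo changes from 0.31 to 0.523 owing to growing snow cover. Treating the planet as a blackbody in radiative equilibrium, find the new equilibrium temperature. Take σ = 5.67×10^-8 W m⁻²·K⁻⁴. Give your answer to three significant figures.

168 K

With the new albedo, S(1−α₂)/4 = 45.43 W m⁻², so T₂ = 168.2 K.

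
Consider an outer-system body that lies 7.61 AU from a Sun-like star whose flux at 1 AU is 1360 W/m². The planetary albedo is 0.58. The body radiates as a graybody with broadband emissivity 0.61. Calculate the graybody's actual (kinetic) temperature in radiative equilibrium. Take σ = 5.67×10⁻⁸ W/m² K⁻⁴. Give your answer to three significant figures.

Flux at the orbit: S = 1360/(7.61)² = 23.48 W/m².
Absorbed flux (global mean): S(1−α)/4 = 23.48·0.42/4 = 2.466 W/m².
Radiative balance εσT⁴ = 2.466 gives T = [2.466/(0.61·σ)]^(1/4) = 91.89 K.

91.9 K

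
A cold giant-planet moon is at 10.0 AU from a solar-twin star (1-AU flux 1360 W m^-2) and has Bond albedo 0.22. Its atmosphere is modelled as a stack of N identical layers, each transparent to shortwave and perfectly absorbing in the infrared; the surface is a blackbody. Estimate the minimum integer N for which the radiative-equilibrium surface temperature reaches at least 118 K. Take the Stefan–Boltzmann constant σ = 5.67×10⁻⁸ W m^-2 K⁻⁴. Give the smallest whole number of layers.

4

Irradiance scales as 1/d², so S = 1360 W m^-2 × (1/10.0)² = 13.60 W m^-2.
Top-of-atmosphere balance: σT_e⁴ = S(1−α)/4 = 2.652 W m^-2 → T_e = 82.70 K.
T_s = (N+1)^(1/4)·T_e ≥ 118 K requires N+1 ≥ (T_s/T_e)⁴ = (118/82.70)⁴ = 4.145.
So N ≥ 3.145; the smallest integer is N = 4.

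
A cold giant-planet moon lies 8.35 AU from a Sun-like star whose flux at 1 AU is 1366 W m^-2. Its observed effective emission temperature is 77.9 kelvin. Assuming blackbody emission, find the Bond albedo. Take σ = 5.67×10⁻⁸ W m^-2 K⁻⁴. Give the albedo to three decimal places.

Flux at the orbit: S = 1366/(8.35)² = 19.59 W m^-2.
From σT⁴ = S(1−α)/4 we invert for α: 1−α = 4σT⁴/S.
σT⁴ = 2.088 W m^-2, so 4σT⁴ = 8.352 W m^-2.
1−α = 8.352/19.59 = 0.4263, so α = 0.5737.

0.574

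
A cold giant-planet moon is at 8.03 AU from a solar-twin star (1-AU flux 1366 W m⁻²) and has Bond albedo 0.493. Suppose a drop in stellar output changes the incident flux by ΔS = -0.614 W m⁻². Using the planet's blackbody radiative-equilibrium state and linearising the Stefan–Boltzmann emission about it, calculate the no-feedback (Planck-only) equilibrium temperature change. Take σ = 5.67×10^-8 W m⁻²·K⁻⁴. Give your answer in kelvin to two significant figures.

Irradiance scales as 1/d², so S = 1366 W m⁻² × (1/8.03)² = 21.18 W m⁻².
The baseline emission temperature is T_e = 82.96 K.
Only a fraction (1−α) is absorbed and it's spread over 4πR², so ΔF = (1−α)ΔS/4 = -0.07782 W m⁻².
Planck response: λ_P = 4σT_e³ = 4·5.67×10⁻⁸·(82.96)³ = 0.1295 W m⁻²/K.
ΔT₀ = ΔF/λ_P = -0.07782/0.1295 = -0.601 K.

-0.60 K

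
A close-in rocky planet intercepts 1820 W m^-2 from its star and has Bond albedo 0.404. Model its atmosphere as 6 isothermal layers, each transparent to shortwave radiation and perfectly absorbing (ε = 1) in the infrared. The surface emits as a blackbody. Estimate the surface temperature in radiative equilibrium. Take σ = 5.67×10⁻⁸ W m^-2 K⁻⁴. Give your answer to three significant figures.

428 K

The effective emission temperature is T_e = [S(1−α)/(4σ)]^¼ = 263.0 K.
For an N-layer opaque stack, T_s⁴ = (N+1)T_e⁴, hence T_s = (7)^(1/4)×263.0 K = 427.8 K.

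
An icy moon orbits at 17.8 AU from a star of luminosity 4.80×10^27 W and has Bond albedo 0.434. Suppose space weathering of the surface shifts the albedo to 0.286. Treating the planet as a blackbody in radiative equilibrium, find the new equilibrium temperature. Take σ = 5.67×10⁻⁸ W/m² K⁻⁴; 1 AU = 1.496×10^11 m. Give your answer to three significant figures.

d = 17.8 × 1.496×10^11 m = 2.663×10^12 m.
Flux at the orbit: S = L/(4πd²) = 4.80×10^27/(4π·(2.66×10^12)²) = 53.87 W/m².
New equilibrium: T₂ = [(1−0.286)·53.87/(4σ)]^(1/4) = 114.1 K.

114 kelvin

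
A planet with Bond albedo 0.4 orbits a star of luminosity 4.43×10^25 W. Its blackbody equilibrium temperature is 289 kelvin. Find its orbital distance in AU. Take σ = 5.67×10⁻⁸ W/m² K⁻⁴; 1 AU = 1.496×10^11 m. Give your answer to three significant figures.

Energy balance gives S = 4σT⁴/(1−α) = 2637 W/m².
From L = 4πd²S, d = √(4.43×10^25/(4π·2637)) = 3.656×10^10 m = 0.2444 AU.

0.244 AU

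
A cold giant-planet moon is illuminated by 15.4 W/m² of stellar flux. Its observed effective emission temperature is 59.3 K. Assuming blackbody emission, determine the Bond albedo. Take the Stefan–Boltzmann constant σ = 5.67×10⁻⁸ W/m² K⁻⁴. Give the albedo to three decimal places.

0.818

From σT⁴ = S(1−α)/4 we invert for α: 1−α = 4σT⁴/S.
σT⁴ = 0.7011 W/m², so 4σT⁴ = 2.805 W/m².
Hence α = 1 − 2.805/15.40 = 0.8179.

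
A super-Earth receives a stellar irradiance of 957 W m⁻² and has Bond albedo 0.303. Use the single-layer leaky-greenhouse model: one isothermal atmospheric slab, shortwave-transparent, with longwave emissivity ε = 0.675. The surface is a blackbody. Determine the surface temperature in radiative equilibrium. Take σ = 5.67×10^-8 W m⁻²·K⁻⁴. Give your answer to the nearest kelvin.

258 K

The planet radiates to space at T_e = [S(1−α)/(4σ)]^(1/4) = 232.9 K.
Surface balance with a leaky layer gives σT_s⁴ = σT_e⁴·2/(2−ε), so T_s = T_e·[2/(2−0.675)]^(1/4) = 258.1 K.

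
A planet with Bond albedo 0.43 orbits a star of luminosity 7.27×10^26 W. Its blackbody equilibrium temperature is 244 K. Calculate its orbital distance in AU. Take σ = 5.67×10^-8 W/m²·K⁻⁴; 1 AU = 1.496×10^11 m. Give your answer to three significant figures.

1.35 AU

The flux needed for this T is 4σT⁴/(1−0.43) = 1410 W/m².
S = L/(4πd²) → d = √(L/4πS) = √(7.27×10^26/(4π·1410)) = 2.025×10^11 m = 1.354 AU.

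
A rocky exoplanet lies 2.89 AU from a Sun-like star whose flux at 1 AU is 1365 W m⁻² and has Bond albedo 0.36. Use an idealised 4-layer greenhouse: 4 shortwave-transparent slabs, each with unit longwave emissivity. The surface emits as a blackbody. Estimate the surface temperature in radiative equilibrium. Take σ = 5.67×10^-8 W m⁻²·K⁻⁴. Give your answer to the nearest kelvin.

219 K

Flux at the orbit: S = 1365/(2.89)² = 163.4 W m⁻².
The effective emission temperature is T_e = [S(1−α)/(4σ)]^¼ = 146.5 K.
With N = 4 opaque layers, T_s = (N+1)^(1/4)·T_e = 5^(1/4)·146.5 = 219.1 K.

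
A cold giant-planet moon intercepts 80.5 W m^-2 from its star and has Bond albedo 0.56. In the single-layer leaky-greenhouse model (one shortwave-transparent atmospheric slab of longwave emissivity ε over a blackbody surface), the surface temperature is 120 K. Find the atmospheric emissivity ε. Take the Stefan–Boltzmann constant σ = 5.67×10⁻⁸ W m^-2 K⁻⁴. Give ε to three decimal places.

0.494

TOA balance gives T_e = 111.8 K.
Inverting T_s⁴ = 2T_e⁴/(2−ε): (T_e/T_s)⁴ = 0.7531, so ε = 2(1 − 0.7531) = 0.4937.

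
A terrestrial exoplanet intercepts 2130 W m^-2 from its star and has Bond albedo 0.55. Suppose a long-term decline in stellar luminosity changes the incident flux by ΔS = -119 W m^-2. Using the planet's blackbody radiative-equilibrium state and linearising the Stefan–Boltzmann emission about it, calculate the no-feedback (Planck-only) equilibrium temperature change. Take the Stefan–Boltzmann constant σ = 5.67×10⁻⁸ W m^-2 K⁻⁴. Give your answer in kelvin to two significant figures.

Reference equilibrium: T_e = [S(1−α)/(4σ)]^(1/4) = 255.0 K.
Only a fraction (1−α) is absorbed and it's spread over 4πR², so ΔF = (1−α)ΔS/4 = -13.39 W m^-2.
Linearising σT⁴ gives d(σT⁴)/dT = 4σT_e³ = 3.759 W m^-2 per K.
ΔT₀ = ΔF/λ_P = -13.39/3.759 = -3.56 K.

-3.6 K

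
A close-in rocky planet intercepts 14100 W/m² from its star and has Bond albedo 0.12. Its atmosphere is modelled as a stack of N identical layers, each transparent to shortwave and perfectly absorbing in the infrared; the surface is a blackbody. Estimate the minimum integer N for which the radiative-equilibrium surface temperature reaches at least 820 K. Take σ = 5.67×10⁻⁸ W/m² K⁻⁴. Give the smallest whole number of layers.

8

OLR = S(1−α)/4 = 3102 W/m²; the top layer radiates at T_e = 483.6 K.
Need (N+1)T_e⁴ ≥ T_s⁴, i.e. N+1 ≥ (820/483.6)⁴ = 8.264.
Rounding up, N = 8.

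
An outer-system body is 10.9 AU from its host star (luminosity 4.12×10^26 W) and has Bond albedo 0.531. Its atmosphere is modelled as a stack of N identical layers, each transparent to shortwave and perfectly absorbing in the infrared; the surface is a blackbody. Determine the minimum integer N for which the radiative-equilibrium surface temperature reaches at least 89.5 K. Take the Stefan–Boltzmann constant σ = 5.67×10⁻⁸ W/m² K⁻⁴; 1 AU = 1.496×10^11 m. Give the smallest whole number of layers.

2

d = 10.9 × 1.496×10^11 m = 1.631×10^12 m.
Spreading L over a sphere of radius d: S = 4.12×10^26/(4π·1.63×10^12²) = 12.33 W/m².
Top-of-atmosphere balance: σT_e⁴ = S(1−α)/4 = 1.446 W/m² → T_e = 71.06 K.
Since T_s⁴ = (N+1)T_e⁴, we need N ≥ (T_s/T_e)⁴ − 1 = 1.516.
Rounding up, N = 2.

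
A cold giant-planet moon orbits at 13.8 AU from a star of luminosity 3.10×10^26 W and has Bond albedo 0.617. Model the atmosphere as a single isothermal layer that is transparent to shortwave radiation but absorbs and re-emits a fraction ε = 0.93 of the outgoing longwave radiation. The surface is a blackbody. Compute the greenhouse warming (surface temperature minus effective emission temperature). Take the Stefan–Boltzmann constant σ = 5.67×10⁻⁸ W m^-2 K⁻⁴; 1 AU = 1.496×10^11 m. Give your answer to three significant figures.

9.46 K

d = 13.8 × 1.496×10^11 m = 2.064×10^12 m.
S = L/(4πd²) = 5.788 W m^-2.
Effective emission temperature (TOA balance): σT_e⁴ = S(1−α)/4 = 0.5542 W m^-2 → T_e = 55.91 K.
The surface balance (absorbed SW + ε·downward IR = σT_s⁴) with T_a⁴ = T_s⁴/2 reduces to T_s = T_e·[2/(2−ε)]^¼ = 65.38 K.
The atmosphere warms the surface by 9.464 K.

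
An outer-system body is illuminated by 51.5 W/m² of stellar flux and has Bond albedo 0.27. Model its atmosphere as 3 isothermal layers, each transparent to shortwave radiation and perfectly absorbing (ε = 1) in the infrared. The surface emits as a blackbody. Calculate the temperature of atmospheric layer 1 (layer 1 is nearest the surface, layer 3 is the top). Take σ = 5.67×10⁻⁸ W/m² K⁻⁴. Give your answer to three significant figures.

149 K

Top-of-atmosphere balance: σT_e⁴ = S(1−α)/4 = 9.399 W/m² → T_e = 113.5 K.
The net upward flux σT_e⁴ is constant between every pair of levels, so T_k⁴ = (N+1−k)T_e⁴.
With k = 1: T_1 = (3+1−1)^¼·113.5 K = 149.3 K.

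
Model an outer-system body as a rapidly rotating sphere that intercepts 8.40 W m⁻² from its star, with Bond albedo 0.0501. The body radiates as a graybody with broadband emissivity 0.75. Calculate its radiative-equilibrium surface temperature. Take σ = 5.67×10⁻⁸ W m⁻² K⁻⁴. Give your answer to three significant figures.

The planet absorbs (1−α)S over its disc πR² and re-emits over 4πR², so the mean absorbed flux is (1−0.0501)·8.400/4 = 1.995 W m⁻².
Equating to εσT⁴ with ε = 0.75: T = (1.995/0.75σ)^(1/4) = 82.76 K.

82.8 kelvin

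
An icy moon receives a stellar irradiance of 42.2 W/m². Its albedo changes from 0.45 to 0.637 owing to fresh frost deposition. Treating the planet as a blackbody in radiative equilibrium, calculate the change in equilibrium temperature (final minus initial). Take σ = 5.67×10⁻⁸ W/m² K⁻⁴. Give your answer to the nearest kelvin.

Initial: T₁ = [S(1−0.45)/(4σ)]^(1/4) = 100.6 K.
Final:   T₂ = [S(1−0.637)/(4σ)]^(1/4) = 90.66 K.
Change: 90.66 − 100.6 = -9.924 K.

-10 K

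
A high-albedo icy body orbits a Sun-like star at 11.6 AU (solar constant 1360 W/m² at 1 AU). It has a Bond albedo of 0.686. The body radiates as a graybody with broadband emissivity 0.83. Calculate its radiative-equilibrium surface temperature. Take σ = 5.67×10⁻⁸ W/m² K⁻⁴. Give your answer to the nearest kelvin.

64 kelvin

By the inverse-square law, S = 1360/11.6² = 10.11 W/m².
The planet absorbs (1−α)S over its disc πR² and re-emits over 4πR², so the mean absorbed flux is (1−0.686)·10.11/4 = 0.7934 W/m².
Equating to εσT⁴ with ε = 0.83: T = (0.7934/0.83σ)^(1/4) = 64.08 K.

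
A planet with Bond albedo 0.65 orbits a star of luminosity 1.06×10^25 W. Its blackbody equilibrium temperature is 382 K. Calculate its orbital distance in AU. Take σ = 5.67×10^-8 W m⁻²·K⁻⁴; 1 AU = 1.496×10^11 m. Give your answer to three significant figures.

0.0523 AU

Energy balance gives S = 4σT⁴/(1−α) = 13800 W m⁻².
S = L/(4πd²) → d = √(L/4πS) = √(1.06×10^25/(4π·13800)) = 7.819×10^9 m = 0.05226 AU.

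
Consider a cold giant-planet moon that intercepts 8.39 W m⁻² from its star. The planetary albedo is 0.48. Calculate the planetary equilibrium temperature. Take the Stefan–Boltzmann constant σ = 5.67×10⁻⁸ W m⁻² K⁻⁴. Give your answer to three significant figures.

Absorbed flux (global mean): S(1−α)/4 = 8.390·0.52/4 = 1.091 W m⁻².
In equilibrium σT⁴ equals this, so T = 66.23 K.

66.2 K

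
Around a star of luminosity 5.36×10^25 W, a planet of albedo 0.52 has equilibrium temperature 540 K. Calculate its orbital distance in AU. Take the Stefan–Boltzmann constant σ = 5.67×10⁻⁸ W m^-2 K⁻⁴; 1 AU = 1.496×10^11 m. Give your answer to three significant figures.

0.0689 AU

Energy balance gives S = 4σT⁴/(1−α) = 40180 W m^-2.
Then d = [L/(4πS)]^(1/2) = 1.030×10^10 m, i.e. 0.06887 AU.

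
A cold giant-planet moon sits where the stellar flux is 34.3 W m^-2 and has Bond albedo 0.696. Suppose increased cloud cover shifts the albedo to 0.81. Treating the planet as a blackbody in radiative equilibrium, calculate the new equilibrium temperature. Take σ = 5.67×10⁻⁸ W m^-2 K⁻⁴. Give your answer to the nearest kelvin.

73 K

T₂ = [S(1−α₂)/(4σ)]^(1/4) = [34.30·0.19/(4σ)]^(1/4) = 73.22 K.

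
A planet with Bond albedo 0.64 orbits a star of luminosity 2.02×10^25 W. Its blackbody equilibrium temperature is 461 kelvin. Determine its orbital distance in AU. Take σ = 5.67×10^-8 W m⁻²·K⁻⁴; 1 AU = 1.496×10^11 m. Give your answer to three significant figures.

0.0502 AU

Energy balance gives S = 4σT⁴/(1−α) = 28450 W m⁻².
Then d = [L/(4πS)]^(1/2) = 7.516×10^9 m, i.e. 0.05024 AU.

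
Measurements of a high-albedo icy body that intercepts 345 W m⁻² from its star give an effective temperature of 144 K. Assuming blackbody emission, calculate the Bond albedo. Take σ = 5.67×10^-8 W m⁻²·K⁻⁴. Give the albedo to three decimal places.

From σT⁴ = S(1−α)/4 we invert for α: 1−α = 4σT⁴/S.
4σT⁴ = 4·5.67×10⁻⁸·(144)⁴ = 97.52 W m⁻².
Hence α = 1 − 97.52/345.0 = 0.7173.

0.717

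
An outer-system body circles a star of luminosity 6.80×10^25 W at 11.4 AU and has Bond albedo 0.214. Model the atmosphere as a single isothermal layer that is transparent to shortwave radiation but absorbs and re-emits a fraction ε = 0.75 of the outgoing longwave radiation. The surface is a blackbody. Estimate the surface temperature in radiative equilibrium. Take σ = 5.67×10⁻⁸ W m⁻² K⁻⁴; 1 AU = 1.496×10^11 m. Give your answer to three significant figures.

56.7 K

d = 11.4 × 1.496×10^11 m = 1.705×10^12 m.
Spreading L over a sphere of radius d: S = 6.80×10^25/(4π·1.71×10^12²) = 1.860 W m⁻².
At the top of the atmosphere, σT_e⁴ = S(1−α)/4 = 0.3656 W m⁻², giving T_e = 50.39 K.
The surface balance (absorbed SW + ε·downward IR = σT_s⁴) with T_a⁴ = T_s⁴/2 reduces to T_s = T_e·[2/(2−ε)]^¼ = 56.67 K.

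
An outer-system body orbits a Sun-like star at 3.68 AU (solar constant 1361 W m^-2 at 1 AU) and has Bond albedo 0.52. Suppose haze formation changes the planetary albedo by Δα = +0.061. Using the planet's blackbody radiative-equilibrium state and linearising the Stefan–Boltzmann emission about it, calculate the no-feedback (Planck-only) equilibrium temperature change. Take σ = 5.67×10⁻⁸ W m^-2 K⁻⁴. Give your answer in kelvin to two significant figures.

Flux at the orbit: S = 1361/(3.68)² = 100.5 W m^-2.
The baseline emission temperature is T_e = 120.8 K.
ΔF = −(S/4)Δα = −(100.5/4)×(+0.061) = -1.533 W m^-2.
The Planck feedback parameter is 4σT_e³ = 0.3995 W m^-2/K.
ΔT₀ = ΔF/λ_P = -1.533/0.3995 = -3.84 K.

-3.8 K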